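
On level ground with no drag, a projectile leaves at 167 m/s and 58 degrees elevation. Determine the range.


R = v0^2 * sin(2*theta) / g = 167^2 * sin(2*58°) / 9.81 = 2555 m

2555 m


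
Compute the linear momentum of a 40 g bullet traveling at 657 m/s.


p = m*v = 0.04*657 = 26.28 kg·m/s

26.28 kg·m/s


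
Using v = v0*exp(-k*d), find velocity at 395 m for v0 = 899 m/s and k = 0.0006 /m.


v = v0*exp(-k*d) = 899*exp(-0.0006*395) = 709.3 m/s

709.3 m/s


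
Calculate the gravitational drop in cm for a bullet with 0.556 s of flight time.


drop = 0.5*g*t^2 = 0.5*9.81*0.556^2 = 1.51631 m ≈ 151.6 cm

151.6 cm


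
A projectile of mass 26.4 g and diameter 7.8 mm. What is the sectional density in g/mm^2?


SD = m/d^2 = 26.4/7.8^2 = 0.4339 g/mm^2

0.4339 g/mm^2


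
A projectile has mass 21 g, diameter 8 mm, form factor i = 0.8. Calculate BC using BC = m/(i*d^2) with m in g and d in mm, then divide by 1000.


BC = m/(i*d^2*1000) = 21/(0.8 * 8^2 * 1000) = 0.0004102

0.0004102


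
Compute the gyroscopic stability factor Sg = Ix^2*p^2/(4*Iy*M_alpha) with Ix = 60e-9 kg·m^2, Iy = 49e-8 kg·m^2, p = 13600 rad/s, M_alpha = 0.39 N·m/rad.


Sg = Ix^2 * p^2 / (4 * Iy * M_alpha) = (60e-9)^2 * 13600^2 / (4 * 49e-8 * 0.39) = 0.8711

0.8711


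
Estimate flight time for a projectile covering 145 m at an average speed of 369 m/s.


t = d/v = 145/369 = 0.393 s

0.393 s


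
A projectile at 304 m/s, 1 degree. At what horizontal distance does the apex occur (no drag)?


R = v0^2*sin(2*theta)/g = 304^2*sin(2*1°)/9.81 = 328.774 m
apex_dist = R/2 = 328.774/2 = 164.4 m

164.4 m


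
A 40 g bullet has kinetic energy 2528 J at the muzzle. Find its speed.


v = sqrt(2*E/m) = sqrt(2*2528/0.04) = 355.5 m/s

355.5 m/s


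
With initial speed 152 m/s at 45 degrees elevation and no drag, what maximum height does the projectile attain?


H = (v0*sin(theta))^2 / (2g) = (152*sin(45°))^2 / (2*9.81) = 588.8 m

588.8 m


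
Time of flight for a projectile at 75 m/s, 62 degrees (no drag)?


T = 2*v0*sin(theta)/g = 2*75*sin(62°)/9.81 = 13.5 s

13.5 s


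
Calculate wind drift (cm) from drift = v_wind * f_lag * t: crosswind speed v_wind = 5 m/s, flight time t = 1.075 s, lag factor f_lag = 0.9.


drift = v_wind * lag * t = 5 * 0.9 * 1.075 = 4.8375 m ≈ 483.7 cm

483.7 cm


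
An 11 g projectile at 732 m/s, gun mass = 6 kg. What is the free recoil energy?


v_r = m_p*v_p/m_gun = 0.011*732/6 = 1.342 m/s, E_r = 0.5*m_gun*v_r^2 = 0.5*6*1.342^2 = 5.403 J

5.403 J


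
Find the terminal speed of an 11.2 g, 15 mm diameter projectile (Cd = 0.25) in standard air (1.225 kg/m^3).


A = pi*(d/2)^2 = pi*(15/2000)^2 = 1.76715e-04 m^2
vt = sqrt(2mg/(Cd*rho*A)) = sqrt(2*0.0112*9.81/(0.25 * 1.225 * 1.76715e-04)) = 63.72 m/s

63.72 m/s


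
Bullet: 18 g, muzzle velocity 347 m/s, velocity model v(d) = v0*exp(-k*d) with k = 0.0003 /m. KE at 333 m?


v = v0*exp(-k*d) = 347*exp(-0.0003*333) = 314.01 m/s
E = 0.5*m*v^2 = 0.5*0.018*314.01^2 = 887.4 J

887.4 J


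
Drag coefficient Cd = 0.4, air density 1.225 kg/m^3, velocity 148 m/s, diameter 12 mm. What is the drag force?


A = pi*(d/2)^2 = pi*(12/2000)^2 = 1.13097e-04 m^2
Fd = 0.5*Cd*rho*A*v^2 = 0.5*0.4*1.225*1.13097e-04*148^2 = 0.6069 N

0.6069 N


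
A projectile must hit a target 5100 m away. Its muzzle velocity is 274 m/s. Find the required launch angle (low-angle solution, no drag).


sin(2*theta) = R*g/v0^2 = 5100*9.81/274^2 = 0.666405, theta = arcsin(0.666405)/2 = 20.9°

20.9 degrees


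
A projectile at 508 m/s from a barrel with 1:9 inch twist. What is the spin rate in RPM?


twist_m = 9*0.0254 = 0.2286 m
spin = v/twist = 508/0.2286 = 2222.222 rev/s
RPM = spin*60 = 2222.222*60 ≈ 133333 RPM

133333 RPM


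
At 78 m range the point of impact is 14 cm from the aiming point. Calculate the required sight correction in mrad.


1 mrad subtends 1 cm per 10 m of range, so adj = error_cm / (dist_m / 10) = 14 / (78/10) = 1.795 mrad

1.795 mrad


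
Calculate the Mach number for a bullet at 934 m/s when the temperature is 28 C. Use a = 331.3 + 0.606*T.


a = 331.3 + 0.606*(28) = 348.268 m/s
M = v/a = 934/348.268 = 2.682

2.682


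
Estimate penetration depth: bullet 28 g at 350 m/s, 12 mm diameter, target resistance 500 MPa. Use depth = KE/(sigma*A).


A = pi*(d/2)^2 = pi*(12/2)^2 = 113.097 mm^2
E = 0.5*m*v^2 = 0.5*0.028*350^2 = 1715 J
depth = E/(sigma*A) = 1715 J / (500 MPa * 113.097 mm^2) = 1715/(500 * 113.097) m = 0.0303279 m ≈ 30.33 mm

30.33 mm


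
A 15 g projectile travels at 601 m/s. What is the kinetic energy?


E = 0.5*m*v^2 = 0.5*0.015*601^2 = 2709 J

2709 J


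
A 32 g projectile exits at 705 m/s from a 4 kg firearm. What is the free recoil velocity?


v_recoil = m_p * v_p / m_gun = 0.032 * 705 / 4 = 5.64 m/s

5.64 m/s


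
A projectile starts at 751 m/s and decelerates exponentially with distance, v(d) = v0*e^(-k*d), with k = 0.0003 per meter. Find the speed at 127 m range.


v = v0*exp(-k*d) = 751*exp(-0.0003*127) = 722.9 m/s

722.9 m/s


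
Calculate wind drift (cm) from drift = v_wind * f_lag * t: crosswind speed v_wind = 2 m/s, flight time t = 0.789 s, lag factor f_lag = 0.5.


drift = v_wind * lag * t = 2 * 0.5 * 0.789 = 0.789 m ≈ 78.9 cm

78.9 cm


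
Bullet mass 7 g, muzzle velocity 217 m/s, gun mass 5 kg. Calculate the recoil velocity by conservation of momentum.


v_recoil = m_p * v_p / m_gun = 0.007 * 217 / 5 = 0.3038 m/s

0.3038 m/s


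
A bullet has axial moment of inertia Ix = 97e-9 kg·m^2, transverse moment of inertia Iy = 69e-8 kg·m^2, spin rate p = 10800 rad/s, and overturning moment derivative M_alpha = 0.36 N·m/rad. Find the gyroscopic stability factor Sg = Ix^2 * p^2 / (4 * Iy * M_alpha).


Sg = Ix^2 * p^2 / (4 * Iy * M_alpha) = (97e-9)^2 * 10800^2 / (4 * 69e-8 * 0.36) = 1.105

1.105


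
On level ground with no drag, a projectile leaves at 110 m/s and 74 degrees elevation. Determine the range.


R = v0^2 * sin(2*theta) / g = 110^2 * sin(2*74°) / 9.81 = 653.6 m

653.6 m


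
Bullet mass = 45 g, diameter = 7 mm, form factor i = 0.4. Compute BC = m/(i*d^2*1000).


BC = m/(i*d^2*1000) = 45/(0.4 * 7^2 * 1000) = 0.002296

0.002296


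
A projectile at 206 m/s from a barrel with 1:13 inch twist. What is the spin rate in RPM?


twist_m = 13*0.0254 = 0.3302 m
spin = v/twist = 206/0.3302 = 623.8643 rev/s
RPM = spin*60 = 623.8643*60 ≈ 37432 RPM

37432 RPM


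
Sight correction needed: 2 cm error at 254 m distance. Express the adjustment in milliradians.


1 mrad subtends 1 cm per 10 m of range, so adj = error_cm / (dist_m / 10) = 2 / (254/10) = 0.07874 mrad

0.07874 mrad


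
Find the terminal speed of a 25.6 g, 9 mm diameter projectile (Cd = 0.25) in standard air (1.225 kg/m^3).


A = pi*(d/2)^2 = pi*(9/2000)^2 = 6.36173e-05 m^2
vt = sqrt(2mg/(Cd*rho*A)) = sqrt(2*0.0256*9.81/(0.25 * 1.225 * 6.36173e-05)) = 160.6 m/s

160.6 m/s


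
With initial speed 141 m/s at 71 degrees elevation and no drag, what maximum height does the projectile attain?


H = (v0*sin(theta))^2 / (2g) = (141*sin(71°))^2 / (2*9.81) = 905.9 m

905.9 m


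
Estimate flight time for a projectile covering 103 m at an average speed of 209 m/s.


t = d/v = 103/209 = 0.4928 s

0.4928 s


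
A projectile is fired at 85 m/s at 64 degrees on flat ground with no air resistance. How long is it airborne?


T = 2*v0*sin(theta)/g = 2*85*sin(64°)/9.81 = 15.58 s

15.58 s


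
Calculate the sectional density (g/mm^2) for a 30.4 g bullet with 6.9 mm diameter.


SD = m/d^2 = 30.4/6.9^2 = 0.6385 g/mm^2

0.6385 g/mm^2


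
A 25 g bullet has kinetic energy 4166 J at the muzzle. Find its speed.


v = sqrt(2*E/m) = sqrt(2*4166/0.025) = 577.3 m/s

577.3 m/s


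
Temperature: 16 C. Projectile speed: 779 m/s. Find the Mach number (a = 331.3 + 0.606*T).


a = 331.3 + 0.606*(16) = 340.996 m/s
M = v/a = 779/340.996 = 2.284

2.284


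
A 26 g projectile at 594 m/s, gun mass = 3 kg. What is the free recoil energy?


v_r = m_p*v_p/m_gun = 0.026*594/3 = 5.148 m/s, E_r = 0.5*m_gun*v_r^2 = 0.5*3*5.148^2 = 39.75 J

39.75 J


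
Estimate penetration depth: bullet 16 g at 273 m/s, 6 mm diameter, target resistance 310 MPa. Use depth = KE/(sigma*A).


A = pi*(d/2)^2 = pi*(6/2)^2 = 28.2743 mm^2
E = 0.5*m*v^2 = 0.5*0.016*273^2 = 596.232 J
depth = E/(sigma*A) = 596.232 J / (310 MPa * 28.2743 mm^2) = 596.232/(310 * 28.2743) m = 0.0680238 m ≈ 68.02 mm

68.02 mm


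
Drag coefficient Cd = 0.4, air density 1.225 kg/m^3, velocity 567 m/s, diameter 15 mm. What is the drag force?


A = pi*(d/2)^2 = pi*(15/2000)^2 = 1.76715e-04 m^2
Fd = 0.5*Cd*rho*A*v^2 = 0.5*0.4*1.225*1.76715e-04*567^2 = 13.92 N

13.92 N


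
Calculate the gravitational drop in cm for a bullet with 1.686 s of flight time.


drop = 0.5*g*t^2 = 0.5*9.81*1.686^2 = 13.9429 m ≈ 1394 cm

1394 cm


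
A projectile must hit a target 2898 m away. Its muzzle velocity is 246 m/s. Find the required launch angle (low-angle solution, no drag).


sin(2*theta) = R*g/v0^2 = 2898*9.81/246^2 = 0.469783, theta = arcsin(0.469783)/2 = 14.01°

14.01 degrees


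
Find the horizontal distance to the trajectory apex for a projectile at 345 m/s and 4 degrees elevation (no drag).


R = v0^2*sin(2*theta)/g = 345^2*sin(2*4°)/9.81 = 1688.59 m
apex_dist = R/2 = 1688.59/2 = 844.3 m

844.3 m


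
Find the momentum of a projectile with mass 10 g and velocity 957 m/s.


p = m*v = 0.01*957 = 9.57 kg·m/s

9.57 kg·m/s


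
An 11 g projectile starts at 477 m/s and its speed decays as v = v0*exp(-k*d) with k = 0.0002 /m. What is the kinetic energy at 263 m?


v = v0*exp(-k*d) = 477*exp(-0.0002*263) = 452.558 m/s
E = 0.5*m*v^2 = 0.5*0.011*452.558^2 = 1126 J

1126 J


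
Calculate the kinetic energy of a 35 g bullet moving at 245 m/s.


E = 0.5*m*v^2 = 0.5*0.035*245^2 = 1050 J

1050 J


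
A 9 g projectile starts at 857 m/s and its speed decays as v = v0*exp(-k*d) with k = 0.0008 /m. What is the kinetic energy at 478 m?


v = v0*exp(-k*d) = 857*exp(-0.0008*478) = 584.664 m/s
E = 0.5*m*v^2 = 0.5*0.009*584.664^2 = 1538 J

1538 J


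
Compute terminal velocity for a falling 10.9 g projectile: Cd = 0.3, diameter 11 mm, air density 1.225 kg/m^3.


A = pi*(d/2)^2 = pi*(11/2000)^2 = 9.50332e-05 m^2
vt = sqrt(2mg/(Cd*rho*A)) = sqrt(2*0.0109*9.81/(0.3 * 1.225 * 9.50332e-05)) = 78.25 m/s

78.25 m/s


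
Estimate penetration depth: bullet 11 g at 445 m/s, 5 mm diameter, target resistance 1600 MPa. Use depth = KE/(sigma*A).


A = pi*(d/2)^2 = pi*(5/2)^2 = 19.635 mm^2
E = 0.5*m*v^2 = 0.5*0.011*445^2 = 1089.14 J
depth = E/(sigma*A) = 1089.14 J / (1600 MPa * 19.635 mm^2) = 1089.14/(1600 * 19.635) m = 0.0346683 m ≈ 34.67 mm

34.67 mm


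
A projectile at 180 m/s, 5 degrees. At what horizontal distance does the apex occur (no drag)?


R = v0^2*sin(2*theta)/g = 180^2*sin(2*5°)/9.81 = 573.517 m
apex_dist = R/2 = 573.517/2 = 286.8 m

286.8 m


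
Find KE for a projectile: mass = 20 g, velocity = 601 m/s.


E = 0.5*m*v^2 = 0.5*0.02*601^2 = 3612 J

3612 J


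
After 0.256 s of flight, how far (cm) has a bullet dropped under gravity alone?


drop = 0.5*g*t^2 = 0.5*9.81*0.256^2 = 0.321454 m ≈ 32.15 cm

32.15 cm


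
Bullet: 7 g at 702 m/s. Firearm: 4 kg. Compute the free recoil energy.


v_r = m_p*v_p/m_gun = 0.007*702/4 = 1.2285 m/s, E_r = 0.5*m_gun*v_r^2 = 0.5*4*1.2285^2 = 3.018 J

3.018 J


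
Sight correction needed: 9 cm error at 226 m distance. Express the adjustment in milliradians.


1 mrad subtends 1 cm per 10 m of range, so adj = error_cm / (dist_m / 10) = 9 / (226/10) = 0.3982 mrad

0.3982 mrad


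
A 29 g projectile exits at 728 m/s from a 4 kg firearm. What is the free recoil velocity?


v_recoil = m_p * v_p / m_gun = 0.029 * 728 / 4 = 5.278 m/s

5.278 m/s


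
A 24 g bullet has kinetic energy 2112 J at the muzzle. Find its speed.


v = sqrt(2*E/m) = sqrt(2*2112/0.024) = 419.5 m/s

419.5 m/s


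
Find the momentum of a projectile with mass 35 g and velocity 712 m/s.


p = m*v = 0.035*712 = 24.92 kg·m/s

24.92 kg·m/s


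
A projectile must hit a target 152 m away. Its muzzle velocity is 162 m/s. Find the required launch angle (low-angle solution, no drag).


sin(2*theta) = R*g/v0^2 = 152*9.81/162^2 = 0.0568176, theta = arcsin(0.0568176)/2 = 1.629°

1.629 degrees


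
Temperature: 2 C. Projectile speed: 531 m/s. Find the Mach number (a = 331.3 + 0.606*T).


a = 331.3 + 0.606*(2) = 332.512 m/s
M = v/a = 531/332.512 = 1.597

1.597


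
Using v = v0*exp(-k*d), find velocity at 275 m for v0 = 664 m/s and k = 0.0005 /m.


v = v0*exp(-k*d) = 664*exp(-0.0005*275) = 578.7 m/s

578.7 m/s


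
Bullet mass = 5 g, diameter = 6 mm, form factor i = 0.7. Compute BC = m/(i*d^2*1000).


BC = m/(i*d^2*1000) = 5/(0.7 * 6^2 * 1000) = 0.0001984

0.0001984


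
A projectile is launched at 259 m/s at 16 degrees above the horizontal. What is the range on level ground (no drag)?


R = v0^2 * sin(2*theta) / g = 259^2 * sin(2*16°) / 9.81 = 3624 m

3624 m


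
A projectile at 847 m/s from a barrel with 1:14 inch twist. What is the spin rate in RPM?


twist_m = 14*0.0254 = 0.3556 m
spin = v/twist = 847/0.3556 = 2381.89 rev/s
RPM = spin*60 = 2381.89*60 ≈ 142913 RPM

142913 RPM


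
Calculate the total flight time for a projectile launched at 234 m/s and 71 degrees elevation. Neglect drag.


T = 2*v0*sin(theta)/g = 2*234*sin(71°)/9.81 = 45.11 s

45.11 s


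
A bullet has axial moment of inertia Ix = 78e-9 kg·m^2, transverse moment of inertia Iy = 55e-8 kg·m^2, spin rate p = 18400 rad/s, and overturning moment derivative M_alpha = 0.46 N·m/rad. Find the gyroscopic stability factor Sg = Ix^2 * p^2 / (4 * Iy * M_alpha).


Sg = Ix^2 * p^2 / (4 * Iy * M_alpha) = (78e-9)^2 * 18400^2 / (4 * 55e-8 * 0.46) = 2.035

2.035


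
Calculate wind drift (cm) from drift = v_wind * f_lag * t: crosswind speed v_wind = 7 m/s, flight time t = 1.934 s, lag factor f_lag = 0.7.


drift = v_wind * lag * t = 7 * 0.7 * 1.934 = 9.4766 m ≈ 947.7 cm

947.7 cm


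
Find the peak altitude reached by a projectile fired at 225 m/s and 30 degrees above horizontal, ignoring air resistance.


H = (v0*sin(theta))^2 / (2g) = (225*sin(30°))^2 / (2*9.81) = 645.1 m

645.1 m


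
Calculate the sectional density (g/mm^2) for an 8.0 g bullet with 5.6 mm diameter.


SD = m/d^2 = 8.0/5.6^2 = 0.2551 g/mm^2

0.2551 g/mm^2


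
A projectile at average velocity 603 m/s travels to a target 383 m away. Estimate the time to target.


t = d/v = 383/603 = 0.6352 s

0.6352 s


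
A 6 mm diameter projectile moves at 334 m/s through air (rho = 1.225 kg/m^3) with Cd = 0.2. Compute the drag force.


A = pi*(d/2)^2 = pi*(6/2000)^2 = 2.82743e-05 m^2
Fd = 0.5*Cd*rho*A*v^2 = 0.5*0.2*1.225*2.82743e-05*334^2 = 0.3864 N

0.3864 N


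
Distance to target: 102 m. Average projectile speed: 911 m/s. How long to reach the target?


t = d/v = 102/911 = 0.112 s

0.112 s


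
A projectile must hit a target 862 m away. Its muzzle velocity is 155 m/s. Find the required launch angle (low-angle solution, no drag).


sin(2*theta) = R*g/v0^2 = 862*9.81/155^2 = 0.351976, theta = arcsin(0.351976)/2 = 10.3°

10.3 degrees


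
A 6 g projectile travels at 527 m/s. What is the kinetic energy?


E = 0.5*m*v^2 = 0.5*0.006*527^2 = 833.2 J

833.2 J


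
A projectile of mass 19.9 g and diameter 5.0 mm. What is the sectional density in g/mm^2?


SD = m/d^2 = 19.9/5.0^2 = 0.796 g/mm^2

0.796 g/mm^2


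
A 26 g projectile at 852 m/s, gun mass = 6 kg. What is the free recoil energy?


v_r = m_p*v_p/m_gun = 0.026*852/6 = 3.692 m/s, E_r = 0.5*m_gun*v_r^2 = 0.5*6*3.692^2 = 40.89 J

40.89 J


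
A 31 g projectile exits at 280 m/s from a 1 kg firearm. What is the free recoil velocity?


v_recoil = m_p * v_p / m_gun = 0.031 * 280 / 1 = 8.68 m/s

8.68 m/s


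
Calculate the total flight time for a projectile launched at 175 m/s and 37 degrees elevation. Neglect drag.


T = 2*v0*sin(theta)/g = 2*175*sin(37°)/9.81 = 21.47 s

21.47 s


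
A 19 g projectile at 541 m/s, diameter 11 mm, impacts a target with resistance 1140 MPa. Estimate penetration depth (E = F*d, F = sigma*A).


A = pi*(d/2)^2 = pi*(11/2)^2 = 95.0332 mm^2
E = 0.5*m*v^2 = 0.5*0.019*541^2 = 2780.47 J
depth = E/(sigma*A) = 2780.47 J / (1140 MPa * 95.0332 mm^2) = 2780.47/(1140 * 95.0332) m = 0.0256648 m ≈ 25.66 mm

25.66 mm


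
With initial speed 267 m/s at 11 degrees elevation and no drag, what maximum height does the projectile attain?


H = (v0*sin(theta))^2 / (2g) = (267*sin(11°))^2 / (2*9.81) = 132.3 m

132.3 m


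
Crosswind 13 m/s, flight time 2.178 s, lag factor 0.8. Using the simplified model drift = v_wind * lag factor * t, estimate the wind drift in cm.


drift = v_wind * lag * t = 13 * 0.8 * 2.178 = 22.6512 m ≈ 2265 cm

2265 cm


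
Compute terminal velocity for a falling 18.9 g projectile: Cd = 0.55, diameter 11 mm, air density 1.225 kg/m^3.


A = pi*(d/2)^2 = pi*(11/2000)^2 = 9.50332e-05 m^2
vt = sqrt(2mg/(Cd*rho*A)) = sqrt(2*0.0189*9.81/(0.55 * 1.225 * 9.50332e-05)) = 76.1 m/s

76.1 m/s


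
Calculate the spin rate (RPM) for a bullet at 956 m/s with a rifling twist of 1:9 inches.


twist_m = 9*0.0254 = 0.2286 m
spin = v/twist = 956/0.2286 = 4181.977 rev/s
RPM = spin*60 = 4181.977*60 ≈ 250919 RPM

250919 RPM


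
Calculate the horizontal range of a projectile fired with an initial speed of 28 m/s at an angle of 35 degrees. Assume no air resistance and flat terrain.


R = v0^2 * sin(2*theta) / g = 28^2 * sin(2*35°) / 9.81 = 75.1 m

75.1 m


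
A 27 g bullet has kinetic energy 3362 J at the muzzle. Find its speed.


v = sqrt(2*E/m) = sqrt(2*3362/0.027) = 499 m/s

499 m/s


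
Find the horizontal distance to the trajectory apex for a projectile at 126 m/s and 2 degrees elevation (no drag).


R = v0^2*sin(2*theta)/g = 126^2*sin(2*2°)/9.81 = 112.89 m
apex_dist = R/2 = 112.89/2 = 56.45 m

56.45 m


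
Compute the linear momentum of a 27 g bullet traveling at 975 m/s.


p = m*v = 0.027*975 = 26.32 kg·m/s

26.32 kg·m/s


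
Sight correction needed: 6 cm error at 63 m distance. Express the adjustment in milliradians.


1 mrad subtends 1 cm per 10 m of range, so adj = error_cm / (dist_m / 10) = 6 / (63/10) = 0.9524 mrad

0.9524 mrad


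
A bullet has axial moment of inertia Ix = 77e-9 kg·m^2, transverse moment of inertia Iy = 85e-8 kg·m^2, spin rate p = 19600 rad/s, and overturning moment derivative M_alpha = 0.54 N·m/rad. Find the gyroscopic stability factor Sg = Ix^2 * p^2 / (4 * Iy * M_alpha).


Sg = Ix^2 * p^2 / (4 * Iy * M_alpha) = (77e-9)^2 * 19600^2 / (4 * 85e-8 * 0.54) = 1.241

1.241


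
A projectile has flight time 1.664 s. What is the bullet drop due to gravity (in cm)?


drop = 0.5*g*t^2 = 0.5*9.81*1.664^2 = 13.5814 m ≈ 1358 cm

1358 cm


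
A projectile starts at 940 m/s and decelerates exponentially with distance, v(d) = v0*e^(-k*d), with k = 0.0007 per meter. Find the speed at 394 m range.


v = v0*exp(-k*d) = 940*exp(-0.0007*394) = 713.4 m/s

713.4 m/s


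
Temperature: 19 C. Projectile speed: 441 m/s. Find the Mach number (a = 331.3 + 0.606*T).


a = 331.3 + 0.606*(19) = 342.814 m/s
M = v/a = 441/342.814 = 1.286

1.286


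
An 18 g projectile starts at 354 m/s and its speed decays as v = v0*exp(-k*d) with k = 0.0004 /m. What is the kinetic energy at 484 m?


v = v0*exp(-k*d) = 354*exp(-0.0004*484) = 291.692 m/s
E = 0.5*m*v^2 = 0.5*0.018*291.692^2 = 765.8 J

765.8 J


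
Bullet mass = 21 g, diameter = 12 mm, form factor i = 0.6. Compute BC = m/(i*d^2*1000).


BC = m/(i*d^2*1000) = 21/(0.6 * 12^2 * 1000) = 0.0002431

0.0002431


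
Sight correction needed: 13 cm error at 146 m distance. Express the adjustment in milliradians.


1 mrad subtends 1 cm per 10 m of range, so adj = error_cm / (dist_m / 10) = 13 / (146/10) = 0.8904 mrad

0.8904 mrad


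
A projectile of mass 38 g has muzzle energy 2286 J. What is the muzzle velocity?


v = sqrt(2*E/m) = sqrt(2*2286/0.038) = 346.9 m/s

346.9 m/s


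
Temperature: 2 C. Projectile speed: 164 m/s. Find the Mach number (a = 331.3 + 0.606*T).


a = 331.3 + 0.606*(2) = 332.512 m/s
M = v/a = 164/332.512 = 0.4932

0.4932


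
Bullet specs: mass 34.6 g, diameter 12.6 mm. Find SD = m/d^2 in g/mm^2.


SD = m/d^2 = 34.6/12.6^2 = 0.2179 g/mm^2

0.2179 g/mm^2


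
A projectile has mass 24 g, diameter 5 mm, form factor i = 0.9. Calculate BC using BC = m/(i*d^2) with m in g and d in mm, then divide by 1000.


BC = m/(i*d^2*1000) = 24/(0.9 * 5^2 * 1000) = 0.001067

0.001067


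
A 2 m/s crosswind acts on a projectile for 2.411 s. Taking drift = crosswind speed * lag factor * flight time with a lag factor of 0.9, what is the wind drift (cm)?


drift = v_wind * lag * t = 2 * 0.9 * 2.411 = 4.3398 m ≈ 434 cm

434 cm


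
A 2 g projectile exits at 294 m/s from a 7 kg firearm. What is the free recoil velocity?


v_recoil = m_p * v_p / m_gun = 0.002 * 294 / 7 = 0.084 m/s

0.084 m/s


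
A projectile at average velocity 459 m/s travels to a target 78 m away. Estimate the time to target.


t = d/v = 78/459 = 0.1699 s

0.1699 s


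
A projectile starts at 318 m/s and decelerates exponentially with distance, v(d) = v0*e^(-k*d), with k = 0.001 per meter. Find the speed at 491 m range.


v = v0*exp(-k*d) = 318*exp(-0.001*491) = 194.6 m/s

194.6 m/s


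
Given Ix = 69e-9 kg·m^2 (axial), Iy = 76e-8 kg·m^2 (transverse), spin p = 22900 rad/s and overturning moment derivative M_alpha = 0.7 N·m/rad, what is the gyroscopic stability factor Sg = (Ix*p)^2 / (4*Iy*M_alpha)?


Sg = Ix^2 * p^2 / (4 * Iy * M_alpha) = (69e-9)^2 * 22900^2 / (4 * 76e-8 * 0.7) = 1.173

1.173


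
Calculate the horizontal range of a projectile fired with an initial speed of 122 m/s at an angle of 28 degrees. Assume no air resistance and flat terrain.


R = v0^2 * sin(2*theta) / g = 122^2 * sin(2*28°) / 9.81 = 1258 m

1258 m


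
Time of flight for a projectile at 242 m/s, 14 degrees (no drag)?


T = 2*v0*sin(theta)/g = 2*242*sin(14°)/9.81 = 11.94 s

11.94 s


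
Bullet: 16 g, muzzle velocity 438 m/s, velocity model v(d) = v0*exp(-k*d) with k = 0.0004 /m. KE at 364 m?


v = v0*exp(-k*d) = 438*exp(-0.0004*364) = 378.653 m/s
E = 0.5*m*v^2 = 0.5*0.016*378.653^2 = 1147 J

1147 J


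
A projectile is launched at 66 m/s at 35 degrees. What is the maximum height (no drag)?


H = (v0*sin(theta))^2 / (2g) = (66*sin(35°))^2 / (2*9.81) = 73.04 m

73.04 m


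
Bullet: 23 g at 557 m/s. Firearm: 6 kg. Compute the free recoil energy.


v_r = m_p*v_p/m_gun = 0.023*557/6 = 2.13517 m/s, E_r = 0.5*m_gun*v_r^2 = 0.5*6*2.13517^2 = 13.68 J

13.68 J


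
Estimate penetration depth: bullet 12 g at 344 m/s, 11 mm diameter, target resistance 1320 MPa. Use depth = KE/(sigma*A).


A = pi*(d/2)^2 = pi*(11/2)^2 = 95.0332 mm^2
E = 0.5*m*v^2 = 0.5*0.012*344^2 = 710.016 J
depth = E/(sigma*A) = 710.016 J / (1320 MPa * 95.0332 mm^2) = 710.016/(1320 * 95.0332) m = 0.00566003 m ≈ 5.66 mm

5.66 mm


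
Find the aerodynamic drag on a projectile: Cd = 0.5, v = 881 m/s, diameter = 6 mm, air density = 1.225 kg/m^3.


A = pi*(d/2)^2 = pi*(6/2000)^2 = 2.82743e-05 m^2
Fd = 0.5*Cd*rho*A*v^2 = 0.5*0.5*1.225*2.82743e-05*881^2 = 6.721 N

6.721 N


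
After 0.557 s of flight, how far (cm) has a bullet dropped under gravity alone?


drop = 0.5*g*t^2 = 0.5*9.81*0.557^2 = 1.52177 m ≈ 152.2 cm

152.2 cm


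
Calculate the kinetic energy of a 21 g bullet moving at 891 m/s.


E = 0.5*m*v^2 = 0.5*0.021*891^2 = 8336 J

8336 J


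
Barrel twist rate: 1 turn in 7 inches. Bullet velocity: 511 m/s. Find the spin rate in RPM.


twist_m = 7*0.0254 = 0.1778 m
spin = v/twist = 511/0.1778 = 2874.016 rev/s
RPM = spin*60 = 2874.016*60 ≈ 172441 RPM

172441 RPM


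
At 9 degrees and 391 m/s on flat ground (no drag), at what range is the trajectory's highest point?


R = v0^2*sin(2*theta)/g = 391^2*sin(2*9°)/9.81 = 4815.78 m
apex_dist = R/2 = 4815.78/2 = 2408 m

2408 m


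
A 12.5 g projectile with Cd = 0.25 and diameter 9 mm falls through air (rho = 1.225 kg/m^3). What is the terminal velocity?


A = pi*(d/2)^2 = pi*(9/2000)^2 = 6.36173e-05 m^2
vt = sqrt(2mg/(Cd*rho*A)) = sqrt(2*0.0125*9.81/(0.25 * 1.225 * 6.36173e-05)) = 112.2 m/s

112.2 m/s


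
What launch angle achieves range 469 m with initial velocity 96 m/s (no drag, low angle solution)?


sin(2*theta) = R*g/v0^2 = 469*9.81/96^2 = 0.499229, theta = arcsin(0.499229)/2 = 14.97°

14.97 degrees


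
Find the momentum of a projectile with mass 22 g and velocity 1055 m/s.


p = m*v = 0.022*1055 = 23.21 kg·m/s

23.21 kg·m/s


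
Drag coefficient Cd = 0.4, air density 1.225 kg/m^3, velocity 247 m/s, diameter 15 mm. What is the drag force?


A = pi*(d/2)^2 = pi*(15/2000)^2 = 1.76715e-04 m^2
Fd = 0.5*Cd*rho*A*v^2 = 0.5*0.4*1.225*1.76715e-04*247^2 = 2.641 N

2.641 N


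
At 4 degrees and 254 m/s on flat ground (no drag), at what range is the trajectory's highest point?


R = v0^2*sin(2*theta)/g = 254^2*sin(2*4°)/9.81 = 915.279 m
apex_dist = R/2 = 915.279/2 = 457.6 m

457.6 m


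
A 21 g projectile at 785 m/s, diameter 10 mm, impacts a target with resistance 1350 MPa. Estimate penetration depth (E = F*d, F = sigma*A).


A = pi*(d/2)^2 = pi*(10/2)^2 = 78.5398 mm^2
E = 0.5*m*v^2 = 0.5*0.021*785^2 = 6470.36 J
depth = E/(sigma*A) = 6470.36 J / (1350 MPa * 78.5398 mm^2) = 6470.36/(1350 * 78.5398) m = 0.0610246 m ≈ 61.02 mm

61.02 mm


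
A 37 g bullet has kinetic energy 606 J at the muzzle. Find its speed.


v = sqrt(2*E/m) = sqrt(2*606/0.037) = 181 m/s

181 m/s


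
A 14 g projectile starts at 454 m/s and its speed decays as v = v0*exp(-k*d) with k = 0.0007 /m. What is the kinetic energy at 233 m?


v = v0*exp(-k*d) = 454*exp(-0.0007*233) = 385.676 m/s
E = 0.5*m*v^2 = 0.5*0.014*385.676^2 = 1041 J

1041 J


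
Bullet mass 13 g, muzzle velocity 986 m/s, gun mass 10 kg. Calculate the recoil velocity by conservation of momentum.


v_recoil = m_p * v_p / m_gun = 0.013 * 986 / 10 = 1.282 m/s

1.282 m/s


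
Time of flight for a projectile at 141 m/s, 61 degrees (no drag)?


T = 2*v0*sin(theta)/g = 2*141*sin(61°)/9.81 = 25.14 s

25.14 s


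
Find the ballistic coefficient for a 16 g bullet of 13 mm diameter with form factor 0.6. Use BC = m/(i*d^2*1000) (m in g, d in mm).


BC = m/(i*d^2*1000) = 16/(0.6 * 13^2 * 1000) = 0.0001578

0.0001578


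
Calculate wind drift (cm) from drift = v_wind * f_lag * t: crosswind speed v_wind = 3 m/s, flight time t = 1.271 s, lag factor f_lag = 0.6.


drift = v_wind * lag * t = 3 * 0.6 * 1.271 = 2.2878 m ≈ 228.8 cm

228.8 cm


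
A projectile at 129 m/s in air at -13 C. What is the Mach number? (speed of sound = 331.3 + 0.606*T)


a = 331.3 + 0.606*(-13) = 323.422 m/s
M = v/a = 129/323.422 = 0.3989

0.3989


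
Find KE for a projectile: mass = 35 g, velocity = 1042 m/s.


E = 0.5*m*v^2 = 0.5*0.035*1042^2 = 19001 J

19001 J


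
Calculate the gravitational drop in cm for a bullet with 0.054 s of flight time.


drop = 0.5*g*t^2 = 0.5*9.81*0.054^2 = 0.014303 m ≈ 1.43 cm

1.43 cm


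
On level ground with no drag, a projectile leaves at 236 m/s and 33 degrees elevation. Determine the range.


R = v0^2 * sin(2*theta) / g = 236^2 * sin(2*33°) / 9.81 = 5187 m

5187 m


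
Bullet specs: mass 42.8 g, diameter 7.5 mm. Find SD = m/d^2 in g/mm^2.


SD = m/d^2 = 42.8/7.5^2 = 0.7609 g/mm^2

0.7609 g/mm^2


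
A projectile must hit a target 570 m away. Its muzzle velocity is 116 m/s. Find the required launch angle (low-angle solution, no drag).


sin(2*theta) = R*g/v0^2 = 570*9.81/116^2 = 0.415554, theta = arcsin(0.415554)/2 = 12.28°

12.28 degrees


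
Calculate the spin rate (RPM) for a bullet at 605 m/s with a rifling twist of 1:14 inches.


twist_m = 14*0.0254 = 0.3556 m
spin = v/twist = 605/0.3556 = 1701.35 rev/s
RPM = spin*60 = 1701.35*60 ≈ 102081 RPM

102081 RPM


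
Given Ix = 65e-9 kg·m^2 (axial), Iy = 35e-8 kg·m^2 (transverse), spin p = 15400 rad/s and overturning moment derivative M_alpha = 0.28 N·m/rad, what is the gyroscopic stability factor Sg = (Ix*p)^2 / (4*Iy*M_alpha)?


Sg = Ix^2 * p^2 / (4 * Iy * M_alpha) = (65e-9)^2 * 15400^2 / (4 * 35e-8 * 0.28) = 2.556

2.556


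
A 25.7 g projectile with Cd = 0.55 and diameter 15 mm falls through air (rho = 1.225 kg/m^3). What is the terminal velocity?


A = pi*(d/2)^2 = pi*(15/2000)^2 = 1.76715e-04 m^2
vt = sqrt(2mg/(Cd*rho*A)) = sqrt(2*0.0257*9.81/(0.55 * 1.225 * 1.76715e-04)) = 65.08 m/s

65.08 m/s


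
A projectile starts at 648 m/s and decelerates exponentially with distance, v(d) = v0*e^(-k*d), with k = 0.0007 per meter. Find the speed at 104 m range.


v = v0*exp(-k*d) = 648*exp(-0.0007*104) = 602.5 m/s

602.5 m/s


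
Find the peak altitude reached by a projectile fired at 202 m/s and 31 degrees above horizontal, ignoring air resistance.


H = (v0*sin(theta))^2 / (2g) = (202*sin(31°))^2 / (2*9.81) = 551.7 m

551.7 m


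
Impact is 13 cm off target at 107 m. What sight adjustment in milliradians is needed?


1 mrad subtends 1 cm per 10 m of range, so adj = error_cm / (dist_m / 10) = 13 / (107/10) = 1.215 mrad

1.215 mrad


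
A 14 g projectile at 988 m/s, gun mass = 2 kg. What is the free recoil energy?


v_r = m_p*v_p/m_gun = 0.014*988/2 = 6.916 m/s, E_r = 0.5*m_gun*v_r^2 = 0.5*2*6.916^2 = 47.83 J

47.83 J


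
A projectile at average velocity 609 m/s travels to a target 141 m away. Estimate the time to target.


t = d/v = 141/609 = 0.2315 s

0.2315 s


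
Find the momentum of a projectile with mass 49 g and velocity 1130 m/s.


p = m*v = 0.049*1130 = 55.37 kg·m/s

55.37 kg·m/s


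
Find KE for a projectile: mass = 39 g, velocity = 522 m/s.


E = 0.5*m*v^2 = 0.5*0.039*522^2 = 5313 J

5313 J


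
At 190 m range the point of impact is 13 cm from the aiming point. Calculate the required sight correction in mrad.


1 mrad subtends 1 cm per 10 m of range, so adj = error_cm / (dist_m / 10) = 13 / (190/10) = 0.6842 mrad

0.6842 mrad


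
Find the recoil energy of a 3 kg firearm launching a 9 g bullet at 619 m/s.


v_r = m_p*v_p/m_gun = 0.009*619/3 = 1.857 m/s, E_r = 0.5*m_gun*v_r^2 = 0.5*3*1.857^2 = 5.173 J

5.173 J


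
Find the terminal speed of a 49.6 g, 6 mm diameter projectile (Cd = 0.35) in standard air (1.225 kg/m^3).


A = pi*(d/2)^2 = pi*(6/2000)^2 = 2.82743e-05 m^2
vt = sqrt(2mg/(Cd*rho*A)) = sqrt(2*0.0496*9.81/(0.35 * 1.225 * 2.82743e-05)) = 283.3 m/s

283.3 m/s


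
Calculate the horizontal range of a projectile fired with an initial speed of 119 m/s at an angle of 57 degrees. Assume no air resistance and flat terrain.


R = v0^2 * sin(2*theta) / g = 119^2 * sin(2*57°) / 9.81 = 1319 m

1319 m


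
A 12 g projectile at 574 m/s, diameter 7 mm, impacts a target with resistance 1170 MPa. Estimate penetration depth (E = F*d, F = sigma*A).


A = pi*(d/2)^2 = pi*(7/2)^2 = 38.4845 mm^2
E = 0.5*m*v^2 = 0.5*0.012*574^2 = 1976.86 J
depth = E/(sigma*A) = 1976.86 J / (1170 MPa * 38.4845 mm^2) = 1976.86/(1170 * 38.4845) m = 0.0439039 m ≈ 43.9 mm

43.9 mm


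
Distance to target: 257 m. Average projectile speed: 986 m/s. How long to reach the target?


t = d/v = 257/986 = 0.2606 s

0.2606 s


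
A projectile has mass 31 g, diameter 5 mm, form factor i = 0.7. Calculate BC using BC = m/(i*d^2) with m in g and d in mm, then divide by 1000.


BC = m/(i*d^2*1000) = 31/(0.7 * 5^2 * 1000) = 0.001771

0.001771


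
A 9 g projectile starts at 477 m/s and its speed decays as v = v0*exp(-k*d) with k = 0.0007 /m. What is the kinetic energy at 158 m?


v = v0*exp(-k*d) = 477*exp(-0.0007*158) = 427.057 m/s
E = 0.5*m*v^2 = 0.5*0.009*427.057^2 = 820.7 J

820.7 J


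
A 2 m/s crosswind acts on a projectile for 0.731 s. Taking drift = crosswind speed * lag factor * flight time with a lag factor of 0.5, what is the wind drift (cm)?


drift = v_wind * lag * t = 2 * 0.5 * 0.731 = 0.731 m ≈ 73.1 cm

73.1 cm


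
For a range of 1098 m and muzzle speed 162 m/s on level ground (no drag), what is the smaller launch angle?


sin(2*theta) = R*g/v0^2 = 1098*9.81/162^2 = 0.410432, theta = arcsin(0.410432)/2 = 12.12°

12.12 degrees


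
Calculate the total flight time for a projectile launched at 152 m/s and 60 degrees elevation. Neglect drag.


T = 2*v0*sin(theta)/g = 2*152*sin(60°)/9.81 = 26.84 s

26.84 s


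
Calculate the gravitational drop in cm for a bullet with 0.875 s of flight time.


drop = 0.5*g*t^2 = 0.5*9.81*0.875^2 = 3.75539 m ≈ 375.5 cm

375.5 cm


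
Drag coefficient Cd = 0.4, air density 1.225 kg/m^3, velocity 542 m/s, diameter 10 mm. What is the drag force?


A = pi*(d/2)^2 = pi*(10/2000)^2 = 7.85398e-05 m^2
Fd = 0.5*Cd*rho*A*v^2 = 0.5*0.4*1.225*7.85398e-05*542^2 = 5.653 N

5.653 N


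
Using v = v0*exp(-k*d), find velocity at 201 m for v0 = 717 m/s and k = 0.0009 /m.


v = v0*exp(-k*d) = 717*exp(-0.0009*201) = 598.3 m/s

598.3 m/s


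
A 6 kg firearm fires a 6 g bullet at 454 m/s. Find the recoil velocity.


v_recoil = m_p * v_p / m_gun = 0.006 * 454 / 6 = 0.454 m/s

0.454 m/s


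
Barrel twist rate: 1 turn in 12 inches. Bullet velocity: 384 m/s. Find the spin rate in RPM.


twist_m = 12*0.0254 = 0.3048 m
spin = v/twist = 384/0.3048 = 1259.843 rev/s
RPM = spin*60 = 1259.843*60 ≈ 75591 RPM

75591 RPM


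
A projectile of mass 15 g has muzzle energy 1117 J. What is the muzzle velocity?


v = sqrt(2*E/m) = sqrt(2*1117/0.015) = 385.9 m/s

385.9 m/s


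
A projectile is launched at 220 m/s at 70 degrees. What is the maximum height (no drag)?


H = (v0*sin(theta))^2 / (2g) = (220*sin(70°))^2 / (2*9.81) = 2178 m

2178 m


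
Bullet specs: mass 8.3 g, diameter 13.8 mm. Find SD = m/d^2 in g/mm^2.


SD = m/d^2 = 8.3/13.8^2 = 0.04358 g/mm^2

0.04358 g/mm^2


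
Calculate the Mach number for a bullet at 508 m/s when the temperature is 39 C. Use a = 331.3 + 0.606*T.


a = 331.3 + 0.606*(39) = 354.934 m/s
M = v/a = 508/354.934 = 1.431

1.431


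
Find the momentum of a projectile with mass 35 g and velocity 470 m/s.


p = m*v = 0.035*470 = 16.45 kg·m/s

16.45 kg·m/s


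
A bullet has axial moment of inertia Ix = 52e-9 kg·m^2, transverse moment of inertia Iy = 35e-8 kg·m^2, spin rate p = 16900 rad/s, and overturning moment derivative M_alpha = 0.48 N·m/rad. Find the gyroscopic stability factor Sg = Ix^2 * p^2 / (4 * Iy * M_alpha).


Sg = Ix^2 * p^2 / (4 * Iy * M_alpha) = (52e-9)^2 * 16900^2 / (4 * 35e-8 * 0.48) = 1.149

1.149


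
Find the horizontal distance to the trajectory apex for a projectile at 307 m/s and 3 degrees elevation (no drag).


R = v0^2*sin(2*theta)/g = 307^2*sin(2*3°)/9.81 = 1004.25 m
apex_dist = R/2 = 1004.25/2 = 502.1 m

502.1 m


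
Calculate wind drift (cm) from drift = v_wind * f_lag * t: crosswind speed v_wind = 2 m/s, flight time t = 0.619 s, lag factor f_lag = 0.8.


drift = v_wind * lag * t = 2 * 0.8 * 0.619 = 0.9904 m ≈ 99.04 cm

99.04 cm


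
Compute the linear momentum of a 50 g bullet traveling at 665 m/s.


p = m*v = 0.05*665 = 33.25 kg·m/s

33.25 kg·m/s


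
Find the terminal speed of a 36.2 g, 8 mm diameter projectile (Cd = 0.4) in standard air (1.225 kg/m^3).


A = pi*(d/2)^2 = pi*(8/2000)^2 = 5.02655e-05 m^2
vt = sqrt(2mg/(Cd*rho*A)) = sqrt(2*0.0362*9.81/(0.4 * 1.225 * 5.02655e-05)) = 169.8 m/s

169.8 m/s


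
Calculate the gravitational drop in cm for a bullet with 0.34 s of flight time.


drop = 0.5*g*t^2 = 0.5*9.81*0.34^2 = 0.567018 m ≈ 56.7 cm

56.7 cm


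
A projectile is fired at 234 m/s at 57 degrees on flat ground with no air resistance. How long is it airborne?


T = 2*v0*sin(theta)/g = 2*234*sin(57°)/9.81 = 40.01 s

40.01 s


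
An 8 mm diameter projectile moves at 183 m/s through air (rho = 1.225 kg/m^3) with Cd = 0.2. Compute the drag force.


A = pi*(d/2)^2 = pi*(8/2000)^2 = 5.02655e-05 m^2
Fd = 0.5*Cd*rho*A*v^2 = 0.5*0.2*1.225*5.02655e-05*183^2 = 0.2062 N

0.2062 N


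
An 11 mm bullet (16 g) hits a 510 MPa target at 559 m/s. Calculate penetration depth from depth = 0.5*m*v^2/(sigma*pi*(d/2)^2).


A = pi*(d/2)^2 = pi*(11/2)^2 = 95.0332 mm^2
E = 0.5*m*v^2 = 0.5*0.016*559^2 = 2499.85 J
depth = E/(sigma*A) = 2499.85 J / (510 MPa * 95.0332 mm^2) = 2499.85/(510 * 95.0332) m = 0.0515784 m ≈ 51.58 mm

51.58 mm


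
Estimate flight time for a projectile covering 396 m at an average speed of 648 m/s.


t = d/v = 396/648 = 0.6111 s

0.6111 s


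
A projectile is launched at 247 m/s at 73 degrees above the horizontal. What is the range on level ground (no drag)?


R = v0^2 * sin(2*theta) / g = 247^2 * sin(2*73°) / 9.81 = 3478 m

3478 m


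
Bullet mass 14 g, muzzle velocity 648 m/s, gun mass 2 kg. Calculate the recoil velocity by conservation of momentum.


v_recoil = m_p * v_p / m_gun = 0.014 * 648 / 2 = 4.536 m/s

4.536 m/s


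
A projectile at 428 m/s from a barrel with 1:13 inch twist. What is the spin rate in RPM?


twist_m = 13*0.0254 = 0.3302 m
spin = v/twist = 428/0.3302 = 1296.184 rev/s
RPM = spin*60 = 1296.184*60 ≈ 77771 RPM

77771 RPM


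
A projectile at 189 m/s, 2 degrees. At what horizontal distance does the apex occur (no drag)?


R = v0^2*sin(2*theta)/g = 189^2*sin(2*2°)/9.81 = 254.003 m
apex_dist = R/2 = 254.003/2 = 127 m

127 m


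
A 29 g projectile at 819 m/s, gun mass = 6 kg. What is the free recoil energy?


v_r = m_p*v_p/m_gun = 0.029*819/6 = 3.9585 m/s, E_r = 0.5*m_gun*v_r^2 = 0.5*6*3.9585^2 = 47.01 J

47.01 J


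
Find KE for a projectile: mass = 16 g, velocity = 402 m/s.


E = 0.5*m*v^2 = 0.5*0.016*402^2 = 1293 J

1293 J


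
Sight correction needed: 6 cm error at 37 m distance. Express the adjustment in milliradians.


1 mrad subtends 1 cm per 10 m of range, so adj = error_cm / (dist_m / 10) = 6 / (37/10) = 1.622 mrad

1.622 mrad


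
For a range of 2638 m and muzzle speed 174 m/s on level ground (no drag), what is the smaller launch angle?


sin(2*theta) = R*g/v0^2 = 2638*9.81/174^2 = 0.854762, theta = arcsin(0.854762)/2 = 29.37°

29.37 degrees


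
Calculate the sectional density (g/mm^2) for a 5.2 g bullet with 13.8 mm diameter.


SD = m/d^2 = 5.2/13.8^2 = 0.02731 g/mm^2

0.02731 g/mm^2


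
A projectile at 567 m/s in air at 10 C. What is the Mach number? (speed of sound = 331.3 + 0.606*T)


a = 331.3 + 0.606*(10) = 337.36 m/s
M = v/a = 567/337.36 = 1.681

1.681


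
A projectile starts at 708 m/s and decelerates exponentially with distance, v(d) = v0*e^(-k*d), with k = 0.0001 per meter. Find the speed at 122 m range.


v = v0*exp(-k*d) = 708*exp(-0.0001*122) = 699.4 m/s

699.4 m/s


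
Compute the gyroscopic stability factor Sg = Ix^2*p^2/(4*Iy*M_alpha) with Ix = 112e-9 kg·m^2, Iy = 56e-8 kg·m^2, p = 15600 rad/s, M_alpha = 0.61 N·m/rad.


Sg = Ix^2 * p^2 / (4 * Iy * M_alpha) = (112e-9)^2 * 15600^2 / (4 * 56e-8 * 0.61) = 2.234

2.234


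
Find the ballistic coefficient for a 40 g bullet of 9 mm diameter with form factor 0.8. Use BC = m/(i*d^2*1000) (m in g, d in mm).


BC = m/(i*d^2*1000) = 40/(0.8 * 9^2 * 1000) = 0.0006173

0.0006173


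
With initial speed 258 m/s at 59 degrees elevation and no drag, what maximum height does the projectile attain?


H = (v0*sin(theta))^2 / (2g) = (258*sin(59°))^2 / (2*9.81) = 2493 m

2493 m


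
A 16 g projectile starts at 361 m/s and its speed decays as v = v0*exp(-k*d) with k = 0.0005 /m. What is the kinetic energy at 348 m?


v = v0*exp(-k*d) = 361*exp(-0.0005*348) = 303.347 m/s
E = 0.5*m*v^2 = 0.5*0.016*303.347^2 = 736.2 J

736.2 J
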